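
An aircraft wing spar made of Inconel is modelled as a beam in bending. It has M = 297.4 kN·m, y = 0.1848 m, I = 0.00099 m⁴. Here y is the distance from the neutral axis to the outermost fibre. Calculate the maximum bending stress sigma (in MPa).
Model: a beam in bending, so sigma = (M·y) / I.
Convert to SI units:
  M = 297.4 kN·m = 297400 N·m
Substitute:
  sigma = (297400 × 0.1848) / 0.00099
  sigma = 5.551 × 10⁷ Pa
Convert: sigma = 5.551 × 10⁷ Pa = 55.51 MPa
Final answer: sigma = 55.51 MPa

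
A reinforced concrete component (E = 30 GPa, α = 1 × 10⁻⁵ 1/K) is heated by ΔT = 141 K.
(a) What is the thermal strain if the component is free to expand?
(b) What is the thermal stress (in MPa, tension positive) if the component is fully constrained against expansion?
(a) Free thermal strain ε_th = α·ΔT = (1 × 10⁻⁵) × 141 = 0.00141
(b) Fully constrained, the expansion is suppressed, so σ = -E·α·ΔT. Convert E = 30 GPa = 3 × 10¹⁰ Pa.
  σ = -(3 × 10¹⁰) × (1 × 10⁻⁵) × 141 = -4.23 × 10⁷ Pa = -42.3 MPa (compressive)
Final answer: (a) ε_th = 0.00141, (b) σ = -42.3 MPa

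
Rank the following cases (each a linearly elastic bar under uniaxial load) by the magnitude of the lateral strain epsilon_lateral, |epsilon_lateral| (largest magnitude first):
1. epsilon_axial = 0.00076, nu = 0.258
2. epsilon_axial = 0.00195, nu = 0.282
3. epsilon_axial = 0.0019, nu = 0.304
Model: a linearly elastic bar under uniaxial load, so epsilon_lateral = -nu·epsilon_axial (SI units).
  Case 1: epsilon_lateral = -(0.258 × 0.00076) = -0.0001961
  Case 2: epsilon_lateral = -(0.282 × 0.00195) = -0.0005499
  Case 3: epsilon_lateral = -(0.304 × 0.0019) = -0.0005776
Ordering by |epsilon_lateral|: 0.0005776 (case 3) > 0.0005499 (case 2) > 0.0001961 (case 1)
Final answer: 3, 2, 1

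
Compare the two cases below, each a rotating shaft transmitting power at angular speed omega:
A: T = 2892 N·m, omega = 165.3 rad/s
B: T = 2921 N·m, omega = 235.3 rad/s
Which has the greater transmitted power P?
Model: a rotating shaft transmitting power at angular speed omega, so P = T·omega (SI units).
  A: P = 2892 × 165.3 = 478000 W = 478 kW
  B: P = 2921 × 235.3 = 687300 W = 687.3 kW
687.3 kW > 478 kW, so B is larger.
Final answer: B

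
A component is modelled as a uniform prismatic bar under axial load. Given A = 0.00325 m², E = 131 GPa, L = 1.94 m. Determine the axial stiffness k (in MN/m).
Model: a uniform prismatic bar under axial load, so k = (A·E) / L.
Convert to SI units:
  E = 131 GPa = 1.31 × 10¹¹ Pa
Substitute:
  k = (0.00325 × (1.31 × 10¹¹)) / 1.94
  k = 2.195 × 10⁸ N/m
Convert: k = 2.195 × 10⁸ N/m = 219.5 MN/m
Final answer: k = 219.5 MN/m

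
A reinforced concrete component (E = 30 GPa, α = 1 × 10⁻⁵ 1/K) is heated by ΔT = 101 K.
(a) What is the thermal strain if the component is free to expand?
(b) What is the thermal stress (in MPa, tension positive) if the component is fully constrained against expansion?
(a) Free thermal strain ε_th = α·ΔT = (1 × 10⁻⁵) × 101 = 0.00101
(b) Fully constrained, the expansion is suppressed, so σ = -E·α·ΔT. Convert E = 30 GPa = 3 × 10¹⁰ Pa.
  σ = -(3 × 10¹⁰) × (1 × 10⁻⁵) × 101 = -3.03 × 10⁷ Pa = -30.3 MPa (compressive)
Final answer: (a) ε_th = 0.00101, (b) σ = -30.3 MPa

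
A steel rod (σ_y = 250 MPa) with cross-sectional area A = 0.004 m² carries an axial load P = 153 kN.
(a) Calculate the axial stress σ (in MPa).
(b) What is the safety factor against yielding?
(a) Axial stress σ = P/A. Convert P = 153 kN = 153000 N.
  σ = 153000 / 0.004 = 3.825 × 10⁷ Pa = 38.25 MPa
(b) Safety factor SF = σ_y/σ = 250 / 38.25 = 6.536
Final answer: (a) σ = 38.25 MPa, (b) SF = 6.536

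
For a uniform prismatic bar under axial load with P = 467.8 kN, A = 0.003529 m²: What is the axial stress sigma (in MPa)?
Model: a uniform prismatic bar under axial load, so sigma = P / A.
Convert to SI units:
  P = 467.8 kN = 467800 N
Substitute:
  sigma = 467800 / 0.003529
  sigma = 1.326 × 10⁸ Pa
Convert: sigma = 1.326 × 10⁸ Pa = 132.6 MPa
Final answer: sigma = 132.6 MPa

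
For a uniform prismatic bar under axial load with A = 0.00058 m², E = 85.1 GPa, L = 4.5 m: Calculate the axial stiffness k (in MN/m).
Model: a uniform prismatic bar under axial load, so k = (A·E) / L.
Convert to SI units:
  E = 85.1 GPa = 8.51 × 10¹⁰ Pa
Substitute:
  k = (0.00058 × (8.51 × 10¹⁰)) / 4.5
  k = 1.097 × 10⁷ N/m
Convert: k = 1.097 × 10⁷ N/m = 10.97 MN/m
Final answer: k = 10.97 MN/m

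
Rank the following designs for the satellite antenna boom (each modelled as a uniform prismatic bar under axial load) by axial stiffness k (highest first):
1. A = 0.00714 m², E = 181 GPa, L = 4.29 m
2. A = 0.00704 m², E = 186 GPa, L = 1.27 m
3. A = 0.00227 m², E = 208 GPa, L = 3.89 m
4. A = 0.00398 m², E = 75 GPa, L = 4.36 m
Model: a uniform prismatic bar under axial load, so k = (A·E) / L (SI units).
  Case 1: k = (0.00714 × (1.81 × 10¹¹)) / 4.29 = 3.012 × 10⁸ N/m = 301.2 MN/m
  Case 2: k = (0.00704 × (1.86 × 10¹¹)) / 1.27 = 1.031 × 10⁹ N/m = 1031 MN/m
  Case 3: k = (0.00227 × (2.08 × 10¹¹)) / 3.89 = 1.214 × 10⁸ N/m = 121.4 MN/m
  Case 4: k = (0.00398 × (7.5 × 10¹⁰)) / 4.36 = 6.846 × 10⁷ N/m = 68.46 MN/m
Ordering: 1031 MN/m (case 2) > 301.2 MN/m (case 1) > 121.4 MN/m (case 3) > 68.46 MN/m (case 4)
Final answer: 2, 1, 3, 4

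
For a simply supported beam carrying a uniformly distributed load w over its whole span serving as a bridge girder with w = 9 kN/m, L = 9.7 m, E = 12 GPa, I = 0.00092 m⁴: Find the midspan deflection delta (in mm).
Model: a simply supported beam carrying a uniformly distributed load w over its whole span, so delta = (5·w·L^4) / (384·E·I).
Convert to SI units:
  w = 9 kN/m = 9000 N/m
  E = 12 GPa = 1.2 × 10¹⁰ Pa
Substitute:
  delta = (5 × 9000 × 9.7^4) / (384 × (1.2 × 10¹⁰) × 0.00092)
  delta = 0.09397 m
Convert: delta = 0.09397 m = 93.97 mm
Final answer: delta = 93.97 mm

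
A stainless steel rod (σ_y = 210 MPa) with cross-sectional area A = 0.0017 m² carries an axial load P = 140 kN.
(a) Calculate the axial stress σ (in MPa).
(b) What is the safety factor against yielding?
(a) Axial stress σ = P/A. Convert P = 140 kN = 140000 N.
  σ = 140000 / 0.0017 = 8.235 × 10⁷ Pa = 82.35 MPa
(b) Safety factor SF = σ_y/σ = 210 / 82.35 = 2.55
Final answer: (a) σ = 82.35 MPa, (b) SF = 2.55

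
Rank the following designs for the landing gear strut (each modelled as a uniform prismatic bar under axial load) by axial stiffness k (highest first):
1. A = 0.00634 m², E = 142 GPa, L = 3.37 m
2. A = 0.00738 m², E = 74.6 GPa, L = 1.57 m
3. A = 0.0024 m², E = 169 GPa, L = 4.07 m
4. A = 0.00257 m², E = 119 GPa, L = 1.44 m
Model: a uniform prismatic bar under axial load, so k = (A·E) / L (SI units).
  Case 1: k = (0.00634 × (1.42 × 10¹¹)) / 3.37 = 2.671 × 10⁸ N/m = 267.1 MN/m
  Case 2: k = (0.00738 × (7.46 × 10¹⁰)) / 1.57 = 3.507 × 10⁸ N/m = 350.7 MN/m
  Case 3: k = (0.0024 × (1.69 × 10¹¹)) / 4.07 = 9.966 × 10⁷ N/m = 99.66 MN/m
  Case 4: k = (0.00257 × (1.19 × 10¹¹)) / 1.44 = 2.124 × 10⁸ N/m = 212.4 MN/m
Ordering: 350.7 MN/m (case 2) > 267.1 MN/m (case 1) > 212.4 MN/m (case 4) > 99.66 MN/m (case 3)
Final answer: 2, 1, 4, 3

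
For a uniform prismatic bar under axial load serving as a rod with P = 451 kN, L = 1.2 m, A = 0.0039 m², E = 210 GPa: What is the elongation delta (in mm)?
Model: a uniform prismatic bar under axial load, so delta = (P·L) / (A·E).
Convert to SI units:
  P = 451 kN = 451000 N
  E = 210 GPa = 2.1 × 10¹¹ Pa
Substitute:
  delta = (451000 × 1.2) / (0.0039 × (2.1 × 10¹¹))
  delta = 0.0006608 m
Convert: delta = 0.0006608 m = 0.6608 mm
Final answer: delta = 0.6608 mm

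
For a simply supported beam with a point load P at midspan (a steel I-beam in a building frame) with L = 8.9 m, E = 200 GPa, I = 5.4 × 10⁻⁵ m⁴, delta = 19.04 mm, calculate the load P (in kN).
Model: a simply supported beam with a point load P at midspan, so delta = (P·L^3) / (48·E·I).
Solve for P: P = (48·delta·E·I) / L^3.
Convert to SI units:
  E = 200 GPa = 2 × 10¹¹ Pa
  delta = 19.04 mm = 0.01904 m
Substitute:
  P = (48 × 0.01904 × (2 × 10¹¹) × (5.4 × 10⁻⁵)) / 8.9^3
  P = 14000 N
Convert: P = 14000 N = 14 kN
Final answer: P = 14 kN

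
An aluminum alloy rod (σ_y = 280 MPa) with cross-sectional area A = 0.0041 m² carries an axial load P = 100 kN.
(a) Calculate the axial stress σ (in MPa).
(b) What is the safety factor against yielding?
(a) Axial stress σ = P/A. Convert P = 100 kN = 100000 N.
  σ = 100000 / 0.0041 = 2.439 × 10⁷ Pa = 24.39 MPa
(b) Safety factor SF = σ_y/σ = 280 / 24.39 = 11.48
Final answer: (a) σ = 24.39 MPa, (b) SF = 11.48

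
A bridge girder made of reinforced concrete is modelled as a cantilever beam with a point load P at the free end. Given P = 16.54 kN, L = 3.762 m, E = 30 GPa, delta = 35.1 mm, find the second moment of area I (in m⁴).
Model: a cantilever beam with a point load P at the free end, so delta = (P·L^3) / (3·E·I).
Solve for I: I = (P·L^3) / (3·delta·E).
Convert to SI units:
  P = 16.54 kN = 16540 N
  E = 30 GPa = 3 × 10¹⁰ Pa
  delta = 35.1 mm = 0.0351 m
Substitute:
  I = (16540 × 3.762^3) / (3 × 0.0351 × (3 × 10¹⁰))
  I = 0.0002788 m⁴
Final answer: I = 0.0002788 m⁴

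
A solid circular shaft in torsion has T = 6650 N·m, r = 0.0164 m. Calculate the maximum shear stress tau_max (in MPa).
Model: a solid circular shaft in torsion, so tau_max = (2·T) / (π·r^3).
Substitute:
  tau_max = (2 × 6650) / (π × 0.0164^3)
  tau_max = 9.598 × 10⁸ Pa
Convert: tau_max = 9.598 × 10⁸ Pa = 959.8 MPa
Final answer: tau_max = 959.8 MPa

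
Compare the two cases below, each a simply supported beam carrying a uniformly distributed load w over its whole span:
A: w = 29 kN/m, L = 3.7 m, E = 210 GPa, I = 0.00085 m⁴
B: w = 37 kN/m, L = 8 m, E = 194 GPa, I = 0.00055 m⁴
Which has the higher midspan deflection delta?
Model: a simply supported beam carrying a uniformly distributed load w over its whole span, so delta = (5·w·L^4) / (384·E·I) (SI units).
  A: delta = (5 × 29000 × 3.7^4) / (384 × (2.1 × 10¹¹) × 0.00085) = 0.0003965 m = 0.3965 mm
  B: delta = (5 × 37000 × 8^4) / (384 × (1.94 × 10¹¹) × 0.00055) = 0.01849 m = 18.49 mm
18.49 mm > 0.3965 mm, so B is larger.
Final answer: B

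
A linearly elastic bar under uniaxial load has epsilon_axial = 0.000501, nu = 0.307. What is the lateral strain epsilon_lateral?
Model: a linearly elastic bar under uniaxial load, so epsilon_lateral = -nu·epsilon_axial.
Substitute:
  epsilon_lateral = -(0.307 × 0.000501)
  epsilon_lateral = -0.0001538
Final answer: epsilon_lateral = -0.0001538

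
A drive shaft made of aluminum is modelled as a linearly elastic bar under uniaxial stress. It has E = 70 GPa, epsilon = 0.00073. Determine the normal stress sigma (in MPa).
Model: a linearly elastic bar under uniaxial stress, so sigma = E·epsilon.
Convert to SI units:
  E = 70 GPa = 7 × 10¹⁰ Pa
Substitute:
  sigma = (7 × 10¹⁰) × 0.00073
  sigma = 5.11 × 10⁷ Pa
Convert: sigma = 5.11 × 10⁷ Pa = 51.1 MPa
Final answer: sigma = 51.1 MPa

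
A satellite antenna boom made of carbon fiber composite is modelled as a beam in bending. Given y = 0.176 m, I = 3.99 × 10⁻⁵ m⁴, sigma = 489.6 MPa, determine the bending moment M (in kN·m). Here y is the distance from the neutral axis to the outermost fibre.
Model: a beam in bending, so sigma = (M·y) / I.
Solve for M: M = (sigma·I) / y.
Convert to SI units:
  sigma = 489.6 MPa = 4.896 × 10⁸ Pa
Substitute:
  M = ((4.896 × 10⁸) × (3.99 × 10⁻⁵)) / 0.176
  M = 111000 N·m
Convert: M = 111000 N·m = 111 kN·m
Final answer: M = 111 kN·m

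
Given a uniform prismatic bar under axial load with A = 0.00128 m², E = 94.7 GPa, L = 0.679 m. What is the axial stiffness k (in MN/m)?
Model: a uniform prismatic bar under axial load, so k = (A·E) / L.
Convert to SI units:
  E = 94.7 GPa = 9.47 × 10¹⁰ Pa
Substitute:
  k = (0.00128 × (9.47 × 10¹⁰)) / 0.679
  k = 1.785 × 10⁸ N/m
Convert: k = 1.785 × 10⁸ N/m = 178.5 MN/m
Final answer: k = 178.5 MN/m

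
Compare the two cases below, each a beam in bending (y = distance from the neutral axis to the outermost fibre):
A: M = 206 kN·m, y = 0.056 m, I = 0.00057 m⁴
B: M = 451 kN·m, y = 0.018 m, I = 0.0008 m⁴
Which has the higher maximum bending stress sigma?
Model: a beam in bending (y = distance from the neutral axis to the outermost fibre), so sigma = (M·y) / I (SI units).
  A: sigma = (206000 × 0.056) / 0.00057 = 2.024 × 10⁷ Pa = 20.24 MPa
  B: sigma = (451000 × 0.018) / 0.0008 = 1.015 × 10⁷ Pa = 10.15 MPa
20.24 MPa > 10.15 MPa, so A is larger.
Final answer: A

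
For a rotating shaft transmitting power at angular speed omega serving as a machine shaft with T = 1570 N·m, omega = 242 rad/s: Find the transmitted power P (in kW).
Model: a rotating shaft transmitting power at angular speed omega, so P = T·omega.
Substitute:
  P = 1570 × 242
  P = 379900 W
Convert: P = 379900 W = 379.9 kW
Final answer: P = 379.9 kW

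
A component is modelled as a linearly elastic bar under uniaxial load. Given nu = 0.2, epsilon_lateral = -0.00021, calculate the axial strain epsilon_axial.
Model: a linearly elastic bar under uniaxial load, so epsilon_lateral = -nu·epsilon_axial.
Solve for epsilon_axial: epsilon_axial = -epsilon_lateral / nu.
Substitute:
  epsilon_axial = -(-0.00021) / 0.2
  epsilon_axial = 0.00105
Final answer: epsilon_axial = 0.00105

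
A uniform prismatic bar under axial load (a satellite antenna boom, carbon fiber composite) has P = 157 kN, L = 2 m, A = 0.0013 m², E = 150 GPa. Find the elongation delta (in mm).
Model: a uniform prismatic bar under axial load, so delta = (P·L) / (A·E).
Convert to SI units:
  P = 157 kN = 157000 N
  E = 150 GPa = 1.5 × 10¹¹ Pa
Substitute:
  delta = (157000 × 2) / (0.0013 × (1.5 × 10¹¹))
  delta = 0.00161 m
Convert: delta = 0.00161 m = 1.61 mm
Final answer: delta = 1.61 mm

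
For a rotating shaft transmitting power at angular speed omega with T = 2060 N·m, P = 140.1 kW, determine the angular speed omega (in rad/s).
Model: a rotating shaft transmitting power at angular speed omega, so P = T·omega.
Solve for omega: omega = P / T.
Convert to SI units:
  P = 140.1 kW = 140100 W
Substitute:
  omega = 140100 / 2060
  omega = 68.01 rad/s
Final answer: omega = 68.01 rad/s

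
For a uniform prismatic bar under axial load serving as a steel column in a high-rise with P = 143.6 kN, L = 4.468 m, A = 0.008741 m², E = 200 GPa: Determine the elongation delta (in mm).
Model: a uniform prismatic bar under axial load, so delta = (P·L) / (A·E).
Convert to SI units:
  P = 143.6 kN = 143600 N
  E = 200 GPa = 2 × 10¹¹ Pa
Substitute:
  delta = (143600 × 4.468) / (0.008741 × (2 × 10¹¹))
  delta = 0.000367 m
Convert: delta = 0.000367 m = 0.367 mm
Final answer: delta = 0.367 mm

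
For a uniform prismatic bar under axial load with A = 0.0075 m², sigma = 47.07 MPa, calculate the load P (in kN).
Model: a uniform prismatic bar under axial load, so sigma = P / A.
Solve for P: P = sigma·A.
Convert to SI units:
  sigma = 47.07 MPa = 4.707 × 10⁷ Pa
Substitute:
  P = (4.707 × 10⁷) × 0.0075
  P = 353000 N
Convert: P = 353000 N = 353 kN
Final answer: P = 353 kN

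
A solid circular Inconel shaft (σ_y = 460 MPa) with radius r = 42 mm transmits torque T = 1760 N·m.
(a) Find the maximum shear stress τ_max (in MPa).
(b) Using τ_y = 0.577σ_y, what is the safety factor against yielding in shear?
(a) For a solid circular shaft, τ_max = T·r/J with J = π·r^4/2, i.e. τ_max = 2·T / (π·r^3). Convert r = 42 mm = 0.042 m.
  τ_max = (2 × 1760) / (π × 0.042^3) = 1.512 × 10⁷ Pa = 15.12 MPa
(b) τ_y = 0.577 × 460 = 265.42 MPa
  SF = τ_y/τ_max = 265.42 / 15.12 = 17.55
Final answer: (a) τ_max = 15.12 MPa, (b) SF = 17.55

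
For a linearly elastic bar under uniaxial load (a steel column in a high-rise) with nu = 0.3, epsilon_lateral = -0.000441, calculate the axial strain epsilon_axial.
Model: a linearly elastic bar under uniaxial load, so epsilon_lateral = -nu·epsilon_axial.
Solve for epsilon_axial: epsilon_axial = -epsilon_lateral / nu.
Substitute:
  epsilon_axial = -(-0.000441) / 0.3
  epsilon_axial = 0.00147
Final answer: epsilon_axial = 0.00147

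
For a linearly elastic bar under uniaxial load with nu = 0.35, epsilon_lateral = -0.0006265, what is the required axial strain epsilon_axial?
Model: a linearly elastic bar under uniaxial load, so epsilon_lateral = -nu·epsilon_axial.
Solve for epsilon_axial: epsilon_axial = -epsilon_lateral / nu.
Substitute:
  epsilon_axial = -(-0.0006265) / 0.35
  epsilon_axial = 0.00179
Final answer: epsilon_axial = 0.00179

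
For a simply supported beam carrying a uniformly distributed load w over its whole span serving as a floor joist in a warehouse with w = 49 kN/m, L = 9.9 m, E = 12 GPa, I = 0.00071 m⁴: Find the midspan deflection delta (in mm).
Model: a simply supported beam carrying a uniformly distributed load w over its whole span, so delta = (5·w·L^4) / (384·E·I).
Convert to SI units:
  w = 49 kN/m = 49000 N/m
  E = 12 GPa = 1.2 × 10¹⁰ Pa
Substitute:
  delta = (5 × 49000 × 9.9^4) / (384 × (1.2 × 10¹⁰) × 0.00071)
  delta = 0.7193 m
Convert: delta = 0.7193 m = 719.3 mm
Final answer: delta = 719.3 mm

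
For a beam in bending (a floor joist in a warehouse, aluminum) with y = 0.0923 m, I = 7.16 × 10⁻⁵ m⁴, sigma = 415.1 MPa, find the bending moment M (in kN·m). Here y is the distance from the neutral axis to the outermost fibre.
Model: a beam in bending, so sigma = (M·y) / I.
Solve for M: M = (sigma·I) / y.
Convert to SI units:
  sigma = 415.1 MPa = 4.151 × 10⁸ Pa
Substitute:
  M = ((4.151 × 10⁸) × (7.16 × 10⁻⁵)) / 0.0923
  M = 322000 N·m
Convert: M = 322000 N·m = 322 kN·m
Final answer: M = 322 kN·m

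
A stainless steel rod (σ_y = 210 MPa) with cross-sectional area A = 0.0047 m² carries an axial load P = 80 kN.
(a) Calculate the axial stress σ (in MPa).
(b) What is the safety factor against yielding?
(a) Axial stress σ = P/A. Convert P = 80 kN = 80000 N.
  σ = 80000 / 0.0047 = 1.702 × 10⁷ Pa = 17.02 MPa
(b) Safety factor SF = σ_y/σ = 210 / 17.02 = 12.34
Final answer: (a) σ = 17.02 MPa, (b) SF = 12.34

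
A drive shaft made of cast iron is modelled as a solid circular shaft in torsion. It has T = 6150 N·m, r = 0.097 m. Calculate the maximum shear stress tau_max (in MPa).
Model: a solid circular shaft in torsion, so tau_max = (2·T) / (π·r^3).
Substitute:
  tau_max = (2 × 6150) / (π × 0.097^3)
  tau_max = 4.29 × 10⁶ Pa
Convert: tau_max = 4.29 × 10⁶ Pa = 4.29 MPa
Final answer: tau_max = 4.29 MPa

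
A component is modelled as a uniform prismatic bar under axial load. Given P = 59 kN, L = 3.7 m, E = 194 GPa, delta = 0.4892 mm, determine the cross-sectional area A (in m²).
Model: a uniform prismatic bar under axial load, so delta = (P·L) / (A·E).
Solve for A: A = (P·L) / (delta·E).
Convert to SI units:
  P = 59 kN = 59000 N
  E = 194 GPa = 1.94 × 10¹¹ Pa
  delta = 0.4892 mm = 0.0004892 m
Substitute:
  A = (59000 × 3.7) / (0.0004892 × (1.94 × 10¹¹))
  A = 0.0023 m²
Final answer: A = 0.0023 m²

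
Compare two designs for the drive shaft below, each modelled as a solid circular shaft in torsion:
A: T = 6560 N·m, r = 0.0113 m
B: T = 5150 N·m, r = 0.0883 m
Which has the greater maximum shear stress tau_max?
Model: a solid circular shaft in torsion, so tau_max = (2·T) / (π·r^3) (SI units).
  A: tau_max = (2 × 6560) / (π × 0.0113^3) = 2.894 × 10⁹ Pa = 2894 MPa
  B: tau_max = (2 × 5150) / (π × 0.0883^3) = 4.762 × 10⁶ Pa = 4.762 MPa
2894 MPa > 4.762 MPa, so A is larger.
Final answer: A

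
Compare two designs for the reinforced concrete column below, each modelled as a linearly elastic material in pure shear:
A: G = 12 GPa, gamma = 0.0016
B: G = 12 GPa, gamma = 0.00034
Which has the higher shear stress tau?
Model: a linearly elastic material in pure shear, so tau = G·gamma (SI units).
  A: tau = (1.2 × 10¹⁰) × 0.0016 = 1.92 × 10⁷ Pa = 19.2 MPa
  B: tau = (1.2 × 10¹⁰) × 0.00034 = 4.08 × 10⁶ Pa = 4.08 MPa
19.2 MPa > 4.08 MPa, so A is larger.
Final answer: A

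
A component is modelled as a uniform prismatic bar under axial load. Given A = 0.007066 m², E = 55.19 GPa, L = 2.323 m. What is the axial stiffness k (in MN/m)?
Model: a uniform prismatic bar under axial load, so k = (A·E) / L.
Convert to SI units:
  E = 55.19 GPa = 5.519 × 10¹⁰ Pa
Substitute:
  k = (0.007066 × (5.519 × 10¹⁰)) / 2.323
  k = 1.679 × 10⁸ N/m
Convert: k = 1.679 × 10⁸ N/m = 167.9 MN/m
Final answer: k = 167.9 MN/m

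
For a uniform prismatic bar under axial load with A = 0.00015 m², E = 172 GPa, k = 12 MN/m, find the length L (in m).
Model: a uniform prismatic bar under axial load, so k = (A·E) / L.
Solve for L: L = (A·E) / k.
Convert to SI units:
  E = 172 GPa = 1.72 × 10¹¹ Pa
  k = 12 MN/m = 1.2 × 10⁷ N/m
Substitute:
  L = (0.00015 × (1.72 × 10¹¹)) / (1.2 × 10⁷)
  L = 2.15 m
Final answer: L = 2.15 m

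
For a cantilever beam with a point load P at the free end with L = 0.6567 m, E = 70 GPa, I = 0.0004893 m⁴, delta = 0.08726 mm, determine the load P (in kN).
Model: a cantilever beam with a point load P at the free end, so delta = (P·L^3) / (3·E·I).
Solve for P: P = (3·delta·E·I) / L^3.
Convert to SI units:
  E = 70 GPa = 7 × 10¹⁰ Pa
  delta = 0.08726 mm = 8.726 × 10⁻⁵ m
Substitute:
  P = (3 × (8.726 × 10⁻⁵) × (7 × 10¹⁰) × 0.0004893) / 0.6567^3
  P = 31660 N
Convert: P = 31660 N = 31.66 kN
Final answer: P = 31.66 kN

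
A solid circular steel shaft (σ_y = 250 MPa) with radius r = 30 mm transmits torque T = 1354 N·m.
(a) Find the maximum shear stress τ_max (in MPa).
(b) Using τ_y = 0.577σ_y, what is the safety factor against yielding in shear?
(a) For a solid circular shaft, τ_max = T·r/J with J = π·r^4/2, i.e. τ_max = 2·T / (π·r^3). Convert r = 30 mm = 0.03 m.
  τ_max = (2 × 1354) / (π × 0.03^3) = 3.193 × 10⁷ Pa = 31.93 MPa
(b) τ_y = 0.577 × 250 = 144.25 MPa
  SF = τ_y/τ_max = 144.25 / 31.93 = 4.518
Final answer: (a) τ_max = 31.93 MPa, (b) SF = 4.518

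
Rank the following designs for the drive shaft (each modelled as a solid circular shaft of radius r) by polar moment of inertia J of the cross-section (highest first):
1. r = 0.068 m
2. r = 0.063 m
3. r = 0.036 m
Model: a solid circular shaft of radius r, so J = (π·r^4) / 2 (SI units).
  Case 1: J = (π × 0.068^4) / 2 = 3.359 × 10⁻⁵ m⁴
  Case 2: J = (π × 0.063^4) / 2 = 2.474 × 10⁻⁵ m⁴
  Case 3: J = (π × 0.036^4) / 2 = 2.638 × 10⁻⁶ m⁴
Ordering: 3.359 × 10⁻⁵ m⁴ (case 1) > 2.474 × 10⁻⁵ m⁴ (case 2) > 2.638 × 10⁻⁶ m⁴ (case 3)
Final answer: 1, 2, 3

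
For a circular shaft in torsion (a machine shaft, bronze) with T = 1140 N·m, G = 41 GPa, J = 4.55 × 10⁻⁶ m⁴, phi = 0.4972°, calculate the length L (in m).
Model: a circular shaft in torsion, so phi = (T·L) / (G·J).
Solve for L: L = (phi·G·J) / T.
Convert to SI units:
  G = 41 GPa = 4.1 × 10¹⁰ Pa
  phi = 0.4972° = 0.008678 rad
Substitute:
  L = (0.008678 × (4.1 × 10¹⁰) × (4.55 × 10⁻⁶)) / 1140
  L = 1.42 m
Final answer: L = 1.42 m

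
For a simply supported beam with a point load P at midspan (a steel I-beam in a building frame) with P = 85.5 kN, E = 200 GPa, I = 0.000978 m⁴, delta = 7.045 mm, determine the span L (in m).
Model: a simply supported beam with a point load P at midspan, so delta = (P·L^3) / (48·E·I).
Solve for L: L = ((48·delta·E·I) / P)^(1/3).
Convert to SI units:
  P = 85.5 kN = 85500 N
  E = 200 GPa = 2 × 10¹¹ Pa
  delta = 7.045 mm = 0.007045 m
Substitute:
  L = ((48 × 0.007045 × (2 × 10¹¹) × 0.000978) / 85500)^(1/3)
  L = 9.18 m
Final answer: L = 9.18 m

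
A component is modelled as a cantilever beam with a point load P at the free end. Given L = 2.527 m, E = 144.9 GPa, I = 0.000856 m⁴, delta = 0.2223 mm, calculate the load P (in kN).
Model: a cantilever beam with a point load P at the free end, so delta = (P·L^3) / (3·E·I).
Solve for P: P = (3·delta·E·I) / L^3.
Convert to SI units:
  E = 144.9 GPa = 1.449 × 10¹¹ Pa
  delta = 0.2223 mm = 0.0002223 m
Substitute:
  P = (3 × 0.0002223 × (1.449 × 10¹¹) × 0.000856) / 2.527^3
  P = 5126 N
Convert: P = 5126 N = 5.126 kN
Final answer: P = 5.126 kN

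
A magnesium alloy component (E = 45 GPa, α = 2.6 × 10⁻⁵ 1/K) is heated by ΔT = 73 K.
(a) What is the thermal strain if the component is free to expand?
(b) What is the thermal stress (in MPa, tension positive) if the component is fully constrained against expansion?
(a) Free thermal strain ε_th = α·ΔT = (2.6 × 10⁻⁵) × 73 = 0.001898
(b) Fully constrained, the expansion is suppressed, so σ = -E·α·ΔT. Convert E = 45 GPa = 4.5 × 10¹⁰ Pa.
  σ = -(4.5 × 10¹⁰) × (2.6 × 10⁻⁵) × 73 = -8.541 × 10⁷ Pa = -85.41 MPa (compressive)
Final answer: (a) ε_th = 0.001898, (b) σ = -85.41 MPa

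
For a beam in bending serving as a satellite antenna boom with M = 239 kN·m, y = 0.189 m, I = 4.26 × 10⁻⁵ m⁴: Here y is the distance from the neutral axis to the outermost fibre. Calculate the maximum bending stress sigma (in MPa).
Model: a beam in bending, so sigma = (M·y) / I.
Convert to SI units:
  M = 239 kN·m = 239000 N·m
Substitute:
  sigma = (239000 × 0.189) / (4.26 × 10⁻⁵)
  sigma = 1.06 × 10⁹ Pa
Convert: sigma = 1.06 × 10⁹ Pa = 1060 MPa
Final answer: sigma = 1060 MPa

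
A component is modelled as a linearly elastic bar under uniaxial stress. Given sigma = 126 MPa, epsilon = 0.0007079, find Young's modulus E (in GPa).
Model: a linearly elastic bar under uniaxial stress, so epsilon = sigma / E.
Solve for E: E = sigma / epsilon.
Convert to SI units:
  sigma = 126 MPa = 1.26 × 10⁸ Pa
Substitute:
  E = (1.26 × 10⁸) / 0.0007079
  E = 1.78 × 10¹¹ Pa
Convert: E = 1.78 × 10¹¹ Pa = 178 GPa
Final answer: E = 178 GPa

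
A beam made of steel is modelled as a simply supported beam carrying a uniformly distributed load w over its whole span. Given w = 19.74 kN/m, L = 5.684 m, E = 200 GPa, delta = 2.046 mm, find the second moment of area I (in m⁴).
Model: a simply supported beam carrying a uniformly distributed load w over its whole span, so delta = (5·w·L^4) / (384·E·I).
Solve for I: I = (5·w·L^4) / (384·delta·E).
Convert to SI units:
  w = 19.74 kN/m = 19740 N/m
  E = 200 GPa = 2 × 10¹¹ Pa
  delta = 2.046 mm = 0.002046 m
Substitute:
  I = (5 × 19740 × 5.684^4) / (384 × 0.002046 × (2 × 10¹¹))
  I = 0.0006556 m⁴
Final answer: I = 0.0006556 m⁴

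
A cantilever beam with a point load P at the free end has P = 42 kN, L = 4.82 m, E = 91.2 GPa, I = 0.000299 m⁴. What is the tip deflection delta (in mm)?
Model: a cantilever beam with a point load P at the free end, so delta = (P·L^3) / (3·E·I).
Convert to SI units:
  P = 42 kN = 42000 N
  E = 91.2 GPa = 9.12 × 10¹⁰ Pa
Substitute:
  delta = (42000 × 4.82^3) / (3 × (9.12 × 10¹⁰) × 0.000299)
  delta = 0.05749 m
Convert: delta = 0.05749 m = 57.49 mm
Final answer: delta = 57.49 mm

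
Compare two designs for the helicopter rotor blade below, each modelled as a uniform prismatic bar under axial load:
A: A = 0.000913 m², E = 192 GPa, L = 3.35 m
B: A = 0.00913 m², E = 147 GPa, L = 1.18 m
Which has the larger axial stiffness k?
Model: a uniform prismatic bar under axial load, so k = (A·E) / L (SI units).
  A: k = (0.000913 × (1.92 × 10¹¹)) / 3.35 = 5.233 × 10⁷ N/m = 52.33 MN/m
  B: k = (0.00913 × (1.47 × 10¹¹)) / 1.18 = 1.137 × 10⁹ N/m = 1137 MN/m
1137 MN/m > 52.33 MN/m, so B is larger.
Final answer: B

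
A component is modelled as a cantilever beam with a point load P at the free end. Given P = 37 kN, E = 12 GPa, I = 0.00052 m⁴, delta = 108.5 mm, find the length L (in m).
Model: a cantilever beam with a point load P at the free end, so delta = (P·L^3) / (3·E·I).
Solve for L: L = ((3·delta·E·I) / P)^(1/3).
Convert to SI units:
  P = 37 kN = 37000 N
  E = 12 GPa = 1.2 × 10¹⁰ Pa
  delta = 108.5 mm = 0.1085 m
Substitute:
  L = ((3 × 0.1085 × (1.2 × 10¹⁰) × 0.00052) / 37000)^(1/3)
  L = 3.801 m
Final answer: L = 3.801 m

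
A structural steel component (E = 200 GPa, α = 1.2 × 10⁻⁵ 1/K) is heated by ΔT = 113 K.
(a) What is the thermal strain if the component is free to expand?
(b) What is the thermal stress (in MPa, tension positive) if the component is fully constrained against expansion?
(a) Free thermal strain ε_th = α·ΔT = (1.2 × 10⁻⁵) × 113 = 0.001356
(b) Fully constrained, the expansion is suppressed, so σ = -E·α·ΔT. Convert E = 200 GPa = 2 × 10¹¹ Pa.
  σ = -(2 × 10¹¹) × (1.2 × 10⁻⁵) × 113 = -2.712 × 10⁸ Pa = -271.2 MPa (compressive)
Final answer: (a) ε_th = 0.001356, (b) σ = -271.2 MPa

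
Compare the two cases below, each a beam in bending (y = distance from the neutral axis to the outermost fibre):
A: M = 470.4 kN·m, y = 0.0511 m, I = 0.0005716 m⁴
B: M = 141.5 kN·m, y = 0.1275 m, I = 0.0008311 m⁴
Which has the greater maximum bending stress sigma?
Model: a beam in bending (y = distance from the neutral axis to the outermost fibre), so sigma = (M·y) / I (SI units).
  A: sigma = (470400 × 0.0511) / 0.0005716 = 4.205 × 10⁷ Pa = 42.05 MPa
  B: sigma = (141500 × 0.1275) / 0.0008311 = 2.171 × 10⁷ Pa = 21.71 MPa
42.05 MPa > 21.71 MPa, so A is larger.
Final answer: A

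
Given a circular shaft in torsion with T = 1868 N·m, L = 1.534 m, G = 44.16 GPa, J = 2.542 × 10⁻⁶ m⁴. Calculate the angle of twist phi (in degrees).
Model: a circular shaft in torsion, so phi = (T·L) / (G·J).
Convert to SI units:
  G = 44.16 GPa = 4.416 × 10¹⁰ Pa
Substitute:
  phi = (1868 × 1.534) / ((4.416 × 10¹⁰) × (2.542 × 10⁻⁶))
  phi = 0.02553 rad
Convert to degrees: phi = 0.02553 × 180/π = 1.463°
Final answer: phi = 1.463°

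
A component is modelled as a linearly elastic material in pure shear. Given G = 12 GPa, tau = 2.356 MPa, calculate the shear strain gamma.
Model: a linearly elastic material in pure shear, so tau = G·gamma.
Solve for gamma: gamma = tau / G.
Convert to SI units:
  G = 12 GPa = 1.2 × 10¹⁰ Pa
  tau = 2.356 MPa = 2.356 × 10⁶ Pa
Substitute:
  gamma = (2.356 × 10⁶) / (1.2 × 10¹⁰)
  gamma = 0.0001963
Final answer: gamma = 0.0001963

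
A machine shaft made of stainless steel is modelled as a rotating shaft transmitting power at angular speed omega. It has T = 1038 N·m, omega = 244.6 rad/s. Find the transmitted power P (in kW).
Model: a rotating shaft transmitting power at angular speed omega, so P = T·omega.
Substitute:
  P = 1038 × 244.6
  P = 253900 W
Convert: P = 253900 W = 253.9 kW
Final answer: P = 253.9 kW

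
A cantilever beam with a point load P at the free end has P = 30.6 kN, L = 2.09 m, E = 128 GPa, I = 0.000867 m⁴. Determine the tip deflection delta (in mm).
Model: a cantilever beam with a point load P at the free end, so delta = (P·L^3) / (3·E·I).
Convert to SI units:
  P = 30.6 kN = 30600 N
  E = 128 GPa = 1.28 × 10¹¹ Pa
Substitute:
  delta = (30600 × 2.09^3) / (3 × (1.28 × 10¹¹) × 0.000867)
  delta = 0.0008391 m
Convert: delta = 0.0008391 m = 0.8391 mm
Final answer: delta = 0.8391 mm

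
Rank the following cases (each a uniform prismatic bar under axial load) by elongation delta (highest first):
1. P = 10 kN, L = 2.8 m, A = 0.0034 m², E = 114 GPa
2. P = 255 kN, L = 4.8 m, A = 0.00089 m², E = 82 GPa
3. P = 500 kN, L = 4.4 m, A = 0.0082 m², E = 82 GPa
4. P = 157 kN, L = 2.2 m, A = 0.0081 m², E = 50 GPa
Model: a uniform prismatic bar under axial load, so delta = (P·L) / (A·E) (SI units).
  Case 1: delta = (10000 × 2.8) / (0.0034 × (1.14 × 10¹¹)) = 7.224 × 10⁻⁵ m = 0.07224 mm
  Case 2: delta = (255000 × 4.8) / (0.00089 × (8.2 × 10¹⁰)) = 0.01677 m = 16.77 mm
  Case 3: delta = (500000 × 4.4) / (0.0082 × (8.2 × 10¹⁰)) = 0.003272 m = 3.272 mm
  Case 4: delta = (157000 × 2.2) / (0.0081 × (5 × 10¹⁰)) = 0.0008528 m = 0.8528 mm
Ordering: 16.77 mm (case 2) > 3.272 mm (case 3) > 0.8528 mm (case 4) > 0.07224 mm (case 1)
Final answer: 2, 3, 4, 1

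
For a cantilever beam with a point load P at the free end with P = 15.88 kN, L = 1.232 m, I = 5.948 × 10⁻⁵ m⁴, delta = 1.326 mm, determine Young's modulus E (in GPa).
Model: a cantilever beam with a point load P at the free end, so delta = (P·L^3) / (3·E·I).
Solve for E: E = (P·L^3) / (3·delta·I).
Convert to SI units:
  P = 15.88 kN = 15880 N
  delta = 1.326 mm = 0.001326 m
Substitute:
  E = (15880 × 1.232^3) / (3 × 0.001326 × (5.948 × 10⁻⁵))
  E = 1.255 × 10¹¹ Pa
Convert: E = 1.255 × 10¹¹ Pa = 125.5 GPa
Final answer: E = 125.5 GPa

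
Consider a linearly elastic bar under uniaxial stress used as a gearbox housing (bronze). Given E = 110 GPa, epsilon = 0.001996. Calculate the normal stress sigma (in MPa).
Model: a linearly elastic bar under uniaxial stress, so sigma = E·epsilon.
Convert to SI units:
  E = 110 GPa = 1.1 × 10¹¹ Pa
Substitute:
  sigma = (1.1 × 10¹¹) × 0.001996
  sigma = 2.196 × 10⁸ Pa
Convert: sigma = 2.196 × 10⁸ Pa = 219.6 MPa
Final answer: sigma = 219.6 MPa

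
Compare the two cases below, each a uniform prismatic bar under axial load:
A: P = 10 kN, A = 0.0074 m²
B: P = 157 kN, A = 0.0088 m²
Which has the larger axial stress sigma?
Model: a uniform prismatic bar under axial load, so sigma = P / A (SI units).
  A: sigma = 10000 / 0.0074 = 1.351 × 10⁶ Pa = 1.351 MPa
  B: sigma = 157000 / 0.0088 = 1.784 × 10⁷ Pa = 17.84 MPa
17.84 MPa > 1.351 MPa, so B is larger.
Final answer: B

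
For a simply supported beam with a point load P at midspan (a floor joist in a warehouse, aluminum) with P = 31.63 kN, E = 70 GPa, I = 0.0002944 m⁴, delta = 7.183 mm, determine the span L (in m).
Model: a simply supported beam with a point load P at midspan, so delta = (P·L^3) / (48·E·I).
Solve for L: L = ((48·delta·E·I) / P)^(1/3).
Convert to SI units:
  P = 31.63 kN = 31630 N
  E = 70 GPa = 7 × 10¹⁰ Pa
  delta = 7.183 mm = 0.007183 m
Substitute:
  L = ((48 × 0.007183 × (7 × 10¹⁰) × 0.0002944) / 31630)^(1/3)
  L = 6.079 m
Final answer: L = 6.079 m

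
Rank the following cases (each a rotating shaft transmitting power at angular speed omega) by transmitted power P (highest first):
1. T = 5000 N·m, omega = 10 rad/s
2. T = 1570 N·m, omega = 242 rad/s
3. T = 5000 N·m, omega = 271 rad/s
Model: a rotating shaft transmitting power at angular speed omega, so P = T·omega (SI units).
  Case 1: P = 5000 × 10 = 50000 W = 50 kW
  Case 2: P = 1570 × 242 = 379900 W = 379.9 kW
  Case 3: P = 5000 × 271 = 1.355 × 10⁶ W = 1355 kW
Ordering: 1355 kW (case 3) > 379.9 kW (case 2) > 50 kW (case 1)
Final answer: 3, 2, 1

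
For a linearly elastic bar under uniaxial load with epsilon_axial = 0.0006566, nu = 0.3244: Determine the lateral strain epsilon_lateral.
Model: a linearly elastic bar under uniaxial load, so epsilon_lateral = -nu·epsilon_axial.
Substitute:
  epsilon_lateral = -(0.3244 × 0.0006566)
  epsilon_lateral = -0.000213
Final answer: epsilon_lateral = -0.000213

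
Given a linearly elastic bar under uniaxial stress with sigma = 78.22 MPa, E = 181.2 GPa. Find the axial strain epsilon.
Model: a linearly elastic bar under uniaxial stress, so epsilon = sigma / E.
Convert to SI units:
  sigma = 78.22 MPa = 7.822 × 10⁷ Pa
  E = 181.2 GPa = 1.812 × 10¹¹ Pa
Substitute:
  epsilon = (7.822 × 10⁷) / (1.812 × 10¹¹)
  epsilon = 0.0004317
Final answer: epsilon = 0.0004317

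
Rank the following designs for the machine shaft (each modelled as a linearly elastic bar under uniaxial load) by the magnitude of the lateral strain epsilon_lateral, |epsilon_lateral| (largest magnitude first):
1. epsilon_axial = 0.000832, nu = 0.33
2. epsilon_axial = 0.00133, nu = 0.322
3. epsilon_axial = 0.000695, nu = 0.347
Model: a linearly elastic bar under uniaxial load, so epsilon_lateral = -nu·epsilon_axial (SI units).
  Case 1: epsilon_lateral = -(0.33 × 0.000832) = -0.0002746
  Case 2: epsilon_lateral = -(0.322 × 0.00133) = -0.0004283
  Case 3: epsilon_lateral = -(0.347 × 0.000695) = -0.0002412
Ordering by |epsilon_lateral|: 0.0004283 (case 2) > 0.0002746 (case 1) > 0.0002412 (case 3)
Final answer: 2, 1, 3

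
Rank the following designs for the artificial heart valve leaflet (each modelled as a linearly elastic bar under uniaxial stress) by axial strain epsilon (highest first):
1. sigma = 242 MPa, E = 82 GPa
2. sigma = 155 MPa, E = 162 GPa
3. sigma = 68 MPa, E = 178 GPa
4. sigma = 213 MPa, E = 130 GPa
Model: a linearly elastic bar under uniaxial stress, so epsilon = sigma / E (SI units).
  Case 1: epsilon = (2.42 × 10⁸) / (8.2 × 10¹⁰) = 0.002951
  Case 2: epsilon = (1.55 × 10⁸) / (1.62 × 10¹¹) = 0.0009568
  Case 3: epsilon = (6.8 × 10⁷) / (1.78 × 10¹¹) = 0.000382
  Case 4: epsilon = (2.13 × 10⁸) / (1.3 × 10¹¹) = 0.001638
Ordering: 0.002951 (case 1) > 0.001638 (case 4) > 0.0009568 (case 2) > 0.000382 (case 3)
Final answer: 1, 4, 2, 3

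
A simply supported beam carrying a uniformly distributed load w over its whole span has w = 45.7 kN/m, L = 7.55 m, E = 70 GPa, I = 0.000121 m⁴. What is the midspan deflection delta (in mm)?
Model: a simply supported beam carrying a uniformly distributed load w over its whole span, so delta = (5·w·L^4) / (384·E·I).
Convert to SI units:
  w = 45.7 kN/m = 45700 N/m
  E = 70 GPa = 7 × 10¹⁰ Pa
Substitute:
  delta = (5 × 45700 × 7.55^4) / (384 × (7 × 10¹⁰) × 0.000121)
  delta = 0.2283 m
Convert: delta = 0.2283 m = 228.3 mm
Final answer: delta = 228.3 mm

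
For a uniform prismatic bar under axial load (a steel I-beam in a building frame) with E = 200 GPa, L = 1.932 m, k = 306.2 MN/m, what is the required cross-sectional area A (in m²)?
Model: a uniform prismatic bar under axial load, so k = (A·E) / L.
Solve for A: A = (k·L) / E.
Convert to SI units:
  E = 200 GPa = 2 × 10¹¹ Pa
  k = 306.2 MN/m = 3.062 × 10⁸ N/m
Substitute:
  A = ((3.062 × 10⁸) × 1.932) / (2 × 10¹¹)
  A = 0.002958 m²
Final answer: A = 0.002958 m²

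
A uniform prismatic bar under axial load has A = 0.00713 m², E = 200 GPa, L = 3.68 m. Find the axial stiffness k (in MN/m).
Model: a uniform prismatic bar under axial load, so k = (A·E) / L.
Convert to SI units:
  E = 200 GPa = 2 × 10¹¹ Pa
Substitute:
  k = (0.00713 × (2 × 10¹¹)) / 3.68
  k = 3.875 × 10⁸ N/m
Convert: k = 3.875 × 10⁸ N/m = 387.5 MN/m
Final answer: k = 387.5 MN/m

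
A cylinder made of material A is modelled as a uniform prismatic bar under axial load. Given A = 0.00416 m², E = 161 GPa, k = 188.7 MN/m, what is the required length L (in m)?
Model: a uniform prismatic bar under axial load, so k = (A·E) / L.
Solve for L: L = (A·E) / k.
Convert to SI units:
  E = 161 GPa = 1.61 × 10¹¹ Pa
  k = 188.7 MN/m = 1.887 × 10⁸ N/m
Substitute:
  L = (0.00416 × (1.61 × 10¹¹)) / (1.887 × 10⁸)
  L = 3.549 m
Final answer: L = 3.549 m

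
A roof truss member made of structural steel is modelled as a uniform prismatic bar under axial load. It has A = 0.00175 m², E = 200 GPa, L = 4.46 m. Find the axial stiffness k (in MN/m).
Model: a uniform prismatic bar under axial load, so k = (A·E) / L.
Convert to SI units:
  E = 200 GPa = 2 × 10¹¹ Pa
Substitute:
  k = (0.00175 × (2 × 10¹¹)) / 4.46
  k = 7.848 × 10⁷ N/m
Convert: k = 7.848 × 10⁷ N/m = 78.48 MN/m
Final answer: k = 78.48 MN/m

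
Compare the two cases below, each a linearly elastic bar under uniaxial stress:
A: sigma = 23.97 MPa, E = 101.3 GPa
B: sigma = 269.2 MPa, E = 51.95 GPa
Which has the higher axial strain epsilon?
Model: a linearly elastic bar under uniaxial stress, so epsilon = sigma / E (SI units).
  A: epsilon = (2.397 × 10⁷) / (1.013 × 10¹¹) = 0.0002366
  B: epsilon = (2.692 × 10⁸) / (5.195 × 10¹⁰) = 0.005182
0.005182 > 0.0002366, so B is larger.
Final answer: B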